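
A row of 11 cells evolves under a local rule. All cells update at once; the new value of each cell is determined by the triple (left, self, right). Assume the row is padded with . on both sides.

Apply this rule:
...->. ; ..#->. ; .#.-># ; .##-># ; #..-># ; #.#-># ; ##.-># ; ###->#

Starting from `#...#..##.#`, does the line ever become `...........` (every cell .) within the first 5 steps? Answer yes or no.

no

step 1: ##..##.####
step 2: ###.#######
step 3: ###########
step 4: ###########  (fixed point — unchanged through step 5)
step 5 is ###########, still not uniform .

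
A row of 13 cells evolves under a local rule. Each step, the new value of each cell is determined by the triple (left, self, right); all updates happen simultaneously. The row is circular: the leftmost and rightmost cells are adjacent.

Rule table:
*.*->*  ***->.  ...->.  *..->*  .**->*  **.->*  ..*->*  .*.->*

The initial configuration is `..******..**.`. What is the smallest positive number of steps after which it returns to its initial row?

.**....******
****..**....*
...******..**
*.**....*****
*****..**....
*...******..*
**.**....****
.*****..**...
**...******..
***.**....***
..*****..**..
.**...******.
****.**....**
...*****..**.
..**...******
*****.**....*
....*****..**
*..**...*****
******.**....
*....*****..*
**..**...****
.******.**...
**....*****..
***..**...***
..******.**..
.**....*****.
****..**...**
...******.**.
..**....*****
*****..**...*
....******.**
*..**....****
******..**...
*....******.*
**..**....***
.******..**..
**....******.
***..**....**
..******..**.

39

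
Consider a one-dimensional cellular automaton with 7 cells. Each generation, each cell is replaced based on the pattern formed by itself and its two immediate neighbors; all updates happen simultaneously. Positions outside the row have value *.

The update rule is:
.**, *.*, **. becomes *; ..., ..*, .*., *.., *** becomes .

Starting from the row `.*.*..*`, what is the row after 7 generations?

*.....*

*.*...*
**....*
.*....*
*.....*
*.....*  (fixed point — unchanged through generation 7)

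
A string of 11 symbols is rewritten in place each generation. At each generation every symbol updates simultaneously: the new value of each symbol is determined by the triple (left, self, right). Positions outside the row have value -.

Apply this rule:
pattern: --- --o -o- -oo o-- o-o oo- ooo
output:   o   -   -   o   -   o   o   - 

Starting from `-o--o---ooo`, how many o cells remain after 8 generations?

3

------o-o-o
ooooo--o-o-
o---o---o--
--o---o---o
o---o---o--  (repeats generation 3; period 2)
generation 8: --o---o---o
count of o: 3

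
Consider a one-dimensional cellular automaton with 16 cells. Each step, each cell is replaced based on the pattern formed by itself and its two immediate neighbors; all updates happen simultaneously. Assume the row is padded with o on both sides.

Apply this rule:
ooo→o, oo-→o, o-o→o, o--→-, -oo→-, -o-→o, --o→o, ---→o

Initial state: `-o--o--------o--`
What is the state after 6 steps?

ooooooo-oo-ooooo

oo-oo-oooooooo-o
ooo-oo-oooooooo-
oooo-oo-oooooooo
ooooo-oo-ooooooo
oooooo-oo-oooooo
ooooooo-oo-ooooo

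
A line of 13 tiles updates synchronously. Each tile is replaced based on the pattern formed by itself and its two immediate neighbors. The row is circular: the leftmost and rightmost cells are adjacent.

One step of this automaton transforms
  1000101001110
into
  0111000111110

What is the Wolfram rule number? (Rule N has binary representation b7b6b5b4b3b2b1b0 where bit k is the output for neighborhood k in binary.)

position 10: 111 → 1  (bit 7 = 1)
position 11: 110 → 1  (bit 6 = 1)
position 5: 101 → 0  (bit 5 = 0)
position 1: 100 → 1  (bit 4 = 1)
position 9: 011 → 1  (bit 3 = 1)
position 0: 010 → 0  (bit 2 = 0)
position 3: 001 → 1  (bit 1 = 1)
position 2: 000 → 1  (bit 0 = 1)
bits b7..b0 = 11011011 = 219

219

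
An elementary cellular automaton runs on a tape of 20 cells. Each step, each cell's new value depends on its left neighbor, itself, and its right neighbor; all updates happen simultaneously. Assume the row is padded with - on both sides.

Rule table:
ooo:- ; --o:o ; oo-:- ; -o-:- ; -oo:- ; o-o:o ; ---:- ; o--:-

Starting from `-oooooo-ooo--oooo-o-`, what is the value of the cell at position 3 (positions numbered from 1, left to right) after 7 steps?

step 1: o------o----o----o--
step 2: ------o----o----o---
step 3: -----o----o----o----
step 4: ----o----o----o-----
step 5: ---o----o----o------
step 6: --o----o----o-------
step 7: -o----o----o--------
position 3 holds -

-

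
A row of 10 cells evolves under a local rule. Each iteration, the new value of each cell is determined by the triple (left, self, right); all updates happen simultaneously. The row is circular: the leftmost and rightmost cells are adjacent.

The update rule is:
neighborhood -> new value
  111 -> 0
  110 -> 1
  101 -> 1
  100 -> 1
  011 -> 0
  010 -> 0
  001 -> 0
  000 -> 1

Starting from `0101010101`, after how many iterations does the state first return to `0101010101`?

1010101010
0101010101

2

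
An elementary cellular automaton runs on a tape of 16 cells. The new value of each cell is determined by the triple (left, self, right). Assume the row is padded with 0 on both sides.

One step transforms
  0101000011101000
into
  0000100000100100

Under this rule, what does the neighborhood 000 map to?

0

At position 5 the neighborhood is 000; the next row has 0 there.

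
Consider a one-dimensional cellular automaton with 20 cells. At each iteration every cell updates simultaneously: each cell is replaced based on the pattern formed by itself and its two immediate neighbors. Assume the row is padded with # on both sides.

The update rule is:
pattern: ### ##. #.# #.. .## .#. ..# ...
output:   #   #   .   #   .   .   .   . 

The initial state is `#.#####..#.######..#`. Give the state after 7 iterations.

#######..#####....#.

#..#####....######..
##..#####....######.
###..#####....#####.
####..#####....####.
#####..#####....###.
######..#####....##.
#######..#####....#.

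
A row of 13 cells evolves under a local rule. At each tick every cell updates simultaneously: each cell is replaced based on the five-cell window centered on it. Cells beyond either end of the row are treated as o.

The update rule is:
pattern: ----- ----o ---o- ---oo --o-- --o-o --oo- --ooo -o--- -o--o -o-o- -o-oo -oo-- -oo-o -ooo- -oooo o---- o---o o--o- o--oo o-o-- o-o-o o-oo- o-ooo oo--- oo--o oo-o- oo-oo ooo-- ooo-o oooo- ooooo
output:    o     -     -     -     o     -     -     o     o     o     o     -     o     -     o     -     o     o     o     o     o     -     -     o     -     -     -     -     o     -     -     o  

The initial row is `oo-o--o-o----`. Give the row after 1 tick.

---ooo-oooo--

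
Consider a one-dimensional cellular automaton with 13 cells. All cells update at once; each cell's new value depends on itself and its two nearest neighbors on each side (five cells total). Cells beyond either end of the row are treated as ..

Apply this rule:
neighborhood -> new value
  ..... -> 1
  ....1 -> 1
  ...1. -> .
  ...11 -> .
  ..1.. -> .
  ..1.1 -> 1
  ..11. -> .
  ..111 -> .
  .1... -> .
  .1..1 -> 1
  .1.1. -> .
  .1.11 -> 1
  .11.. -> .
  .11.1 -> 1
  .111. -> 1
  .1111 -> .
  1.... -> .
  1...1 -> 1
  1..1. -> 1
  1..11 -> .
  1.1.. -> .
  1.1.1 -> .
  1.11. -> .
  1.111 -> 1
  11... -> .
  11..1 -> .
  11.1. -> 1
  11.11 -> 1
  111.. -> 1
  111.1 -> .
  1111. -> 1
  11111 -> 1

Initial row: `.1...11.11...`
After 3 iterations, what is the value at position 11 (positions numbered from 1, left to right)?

.

...1..11....1
11..1.....1..
...1...11....
position 11 holds .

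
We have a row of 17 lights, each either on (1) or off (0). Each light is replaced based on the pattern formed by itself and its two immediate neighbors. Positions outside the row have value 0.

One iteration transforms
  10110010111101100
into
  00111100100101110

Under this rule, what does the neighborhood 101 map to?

0

At position 1 the neighborhood is 101; the next row has 0 there.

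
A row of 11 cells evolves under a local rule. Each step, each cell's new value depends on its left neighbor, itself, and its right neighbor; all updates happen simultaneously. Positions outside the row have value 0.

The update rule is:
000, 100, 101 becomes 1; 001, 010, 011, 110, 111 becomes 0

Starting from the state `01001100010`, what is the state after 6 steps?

01100010000

00100011001
10011000100
01000110011
00110001000
10001100111
01100010000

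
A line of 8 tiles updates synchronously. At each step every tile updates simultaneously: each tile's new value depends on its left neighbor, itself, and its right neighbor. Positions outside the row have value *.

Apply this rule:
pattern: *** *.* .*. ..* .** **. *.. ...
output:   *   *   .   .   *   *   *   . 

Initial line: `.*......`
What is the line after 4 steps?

****.*..

*.*.....
**.*....
***.*...
****.*..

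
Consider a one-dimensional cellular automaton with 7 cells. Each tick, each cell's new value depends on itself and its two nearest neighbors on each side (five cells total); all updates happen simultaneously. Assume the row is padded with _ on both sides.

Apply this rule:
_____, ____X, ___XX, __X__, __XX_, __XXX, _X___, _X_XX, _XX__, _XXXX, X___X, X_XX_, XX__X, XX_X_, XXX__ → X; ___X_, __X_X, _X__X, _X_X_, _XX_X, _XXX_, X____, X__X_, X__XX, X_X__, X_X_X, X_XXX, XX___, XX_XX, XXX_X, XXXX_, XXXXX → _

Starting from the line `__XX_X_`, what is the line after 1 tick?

XXX_X_X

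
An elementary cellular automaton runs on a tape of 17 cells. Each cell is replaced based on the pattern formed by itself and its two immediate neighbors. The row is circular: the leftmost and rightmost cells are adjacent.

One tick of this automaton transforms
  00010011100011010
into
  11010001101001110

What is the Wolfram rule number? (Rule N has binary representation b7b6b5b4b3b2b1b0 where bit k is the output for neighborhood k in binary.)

position 7: 111 → 1  (bit 7 = 1)
position 8: 110 → 1  (bit 6 = 1)
position 14: 101 → 1  (bit 5 = 1)
position 4: 100 → 0  (bit 4 = 0)
position 6: 011 → 0  (bit 3 = 0)
position 3: 010 → 1  (bit 2 = 1)
position 2: 001 → 0  (bit 1 = 0)
position 0: 000 → 1  (bit 0 = 1)
bits b7..b0 = 11100101 = 229

229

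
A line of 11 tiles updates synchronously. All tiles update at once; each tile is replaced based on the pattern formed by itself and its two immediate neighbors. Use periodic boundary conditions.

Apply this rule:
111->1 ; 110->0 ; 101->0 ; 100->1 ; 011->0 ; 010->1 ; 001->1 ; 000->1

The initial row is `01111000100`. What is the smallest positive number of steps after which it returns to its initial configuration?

4

10110111111
00000011111
11111101110
01111000100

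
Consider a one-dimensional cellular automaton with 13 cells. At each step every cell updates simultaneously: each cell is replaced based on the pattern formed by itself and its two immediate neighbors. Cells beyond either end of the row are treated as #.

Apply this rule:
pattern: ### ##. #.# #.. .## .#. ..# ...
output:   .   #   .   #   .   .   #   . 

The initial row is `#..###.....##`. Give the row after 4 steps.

###..##...#..
..###.##.#.##
##..#..#.....
.###.##.#...#

.###.##.#...#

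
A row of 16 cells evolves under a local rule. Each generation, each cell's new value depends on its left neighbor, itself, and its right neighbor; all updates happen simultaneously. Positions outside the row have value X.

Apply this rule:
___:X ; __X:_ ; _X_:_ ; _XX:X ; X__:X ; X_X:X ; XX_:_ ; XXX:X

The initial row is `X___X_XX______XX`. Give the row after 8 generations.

_XX__XX_XXXXX_XX
XX_X_X_XXXXX_XXX
X_X_X_XXXXX_XXXX
_X_X_XXXXX_XXXXX
X_X_XXXXX_XXXXXX
_X_XXXXX_XXXXXXX
X_XXXXX_XXXXXXXX
_XXXXX_XXXXXXXXX

_XXXXX_XXXXXXXXX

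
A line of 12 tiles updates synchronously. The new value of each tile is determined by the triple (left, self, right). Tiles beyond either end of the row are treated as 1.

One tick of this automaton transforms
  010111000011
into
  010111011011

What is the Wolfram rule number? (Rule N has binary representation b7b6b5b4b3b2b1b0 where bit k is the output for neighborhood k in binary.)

205

position 4: 111 → 1  (bit 7 = 1)
position 5: 110 → 1  (bit 6 = 1)
position 0: 101 → 0  (bit 5 = 0)
position 6: 100 → 0  (bit 4 = 0)
position 3: 011 → 1  (bit 3 = 1)
position 1: 010 → 1  (bit 2 = 1)
position 9: 001 → 0  (bit 1 = 0)
position 7: 000 → 1  (bit 0 = 1)
bits b7..b0 = 11001101 = 205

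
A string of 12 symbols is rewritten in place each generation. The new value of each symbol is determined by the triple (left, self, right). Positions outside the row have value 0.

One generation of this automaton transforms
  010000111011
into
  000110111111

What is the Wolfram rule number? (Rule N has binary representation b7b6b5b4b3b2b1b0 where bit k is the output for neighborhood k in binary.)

position 7: 111 → 1  (bit 7 = 1)
position 8: 110 → 1  (bit 6 = 1)
position 9: 101 → 1  (bit 5 = 1)
position 2: 100 → 0  (bit 4 = 0)
position 6: 011 → 1  (bit 3 = 1)
position 1: 010 → 0  (bit 2 = 0)
position 0: 001 → 0  (bit 1 = 0)
position 3: 000 → 1  (bit 0 = 1)
bits b7..b0 = 11101001 = 233

233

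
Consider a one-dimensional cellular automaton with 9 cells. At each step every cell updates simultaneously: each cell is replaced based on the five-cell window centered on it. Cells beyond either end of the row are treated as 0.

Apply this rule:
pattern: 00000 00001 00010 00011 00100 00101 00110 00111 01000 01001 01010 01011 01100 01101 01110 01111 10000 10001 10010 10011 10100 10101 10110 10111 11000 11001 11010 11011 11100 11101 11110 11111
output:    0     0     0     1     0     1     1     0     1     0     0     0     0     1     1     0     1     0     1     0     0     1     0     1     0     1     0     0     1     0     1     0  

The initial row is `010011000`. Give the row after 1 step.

000010010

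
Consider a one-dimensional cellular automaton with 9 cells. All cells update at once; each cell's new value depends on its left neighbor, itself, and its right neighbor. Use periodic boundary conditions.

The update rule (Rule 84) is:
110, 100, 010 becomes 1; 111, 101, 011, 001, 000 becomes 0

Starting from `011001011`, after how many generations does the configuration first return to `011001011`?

generation 1: 001101001
generation 2: 100101101
generation 3: 110100100
generation 4: 010110110
generation 5: 010010011
generation 6: 011011001
generation 7: 001001101
generation 8: 101100101
generation 9: 100110100
generation 10: 110010110
generation 11: 011010010
generation 12: 001011011
generation 13: 101001001
generation 14: 101101100
generation 15: 100100110
generation 16: 110110010
generation 17: 010011010
generation 18: 011001011

18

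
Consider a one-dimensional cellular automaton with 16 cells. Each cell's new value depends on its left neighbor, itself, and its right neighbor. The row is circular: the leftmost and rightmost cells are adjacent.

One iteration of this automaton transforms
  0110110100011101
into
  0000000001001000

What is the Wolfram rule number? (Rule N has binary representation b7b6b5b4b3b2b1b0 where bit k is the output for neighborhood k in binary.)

position 12: 111 → 1  (bit 7 = 1)
position 2: 110 → 0  (bit 6 = 0)
position 0: 101 → 0  (bit 5 = 0)
position 8: 100 → 0  (bit 4 = 0)
position 1: 011 → 0  (bit 3 = 0)
position 7: 010 → 0  (bit 2 = 0)
position 10: 001 → 0  (bit 1 = 0)
position 9: 000 → 1  (bit 0 = 1)
bits b7..b0 = 10000001 = 129

129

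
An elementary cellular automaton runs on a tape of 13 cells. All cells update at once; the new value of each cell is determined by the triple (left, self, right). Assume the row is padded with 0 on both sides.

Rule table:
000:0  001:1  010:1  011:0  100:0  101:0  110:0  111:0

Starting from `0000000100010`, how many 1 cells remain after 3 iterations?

0000001100110
0000010001000
0000110011000
count of 1: 4

4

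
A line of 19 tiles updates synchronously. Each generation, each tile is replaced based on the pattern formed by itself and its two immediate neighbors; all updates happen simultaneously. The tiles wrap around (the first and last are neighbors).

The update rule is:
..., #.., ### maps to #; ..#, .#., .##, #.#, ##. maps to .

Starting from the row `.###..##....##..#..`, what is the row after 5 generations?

generation 1: ..#.#...###...#..##
generation 2: #....##..#.##..#...
generation 3: .###...#.....#..##.
generation 4: ..#.##..####..#...#
generation 5: #.....#..##.#..##..

#.....#..##.#..##..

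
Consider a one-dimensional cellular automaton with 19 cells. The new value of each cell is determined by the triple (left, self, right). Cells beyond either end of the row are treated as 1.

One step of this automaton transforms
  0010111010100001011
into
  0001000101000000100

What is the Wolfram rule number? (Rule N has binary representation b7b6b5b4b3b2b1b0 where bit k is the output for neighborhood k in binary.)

32

position 5: 111 → 0  (bit 7 = 0)
position 6: 110 → 0  (bit 6 = 0)
position 3: 101 → 1  (bit 5 = 1)
position 0: 100 → 0  (bit 4 = 0)
position 4: 011 → 0  (bit 3 = 0)
position 2: 010 → 0  (bit 2 = 0)
position 1: 001 → 0  (bit 1 = 0)
position 12: 000 → 0  (bit 0 = 0)
bits b7..b0 = 00100000 = 32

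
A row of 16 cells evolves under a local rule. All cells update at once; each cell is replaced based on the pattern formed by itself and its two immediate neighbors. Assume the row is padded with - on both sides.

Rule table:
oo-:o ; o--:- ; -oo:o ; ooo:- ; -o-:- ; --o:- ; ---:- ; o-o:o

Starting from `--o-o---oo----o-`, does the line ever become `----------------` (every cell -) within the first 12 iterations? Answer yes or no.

iteration 1: ---o----oo------
iteration 2: --------oo------
iteration 3: --------oo------  (fixed point — unchanged through iteration 12)
iteration 12 is --------oo------, still not uniform -

no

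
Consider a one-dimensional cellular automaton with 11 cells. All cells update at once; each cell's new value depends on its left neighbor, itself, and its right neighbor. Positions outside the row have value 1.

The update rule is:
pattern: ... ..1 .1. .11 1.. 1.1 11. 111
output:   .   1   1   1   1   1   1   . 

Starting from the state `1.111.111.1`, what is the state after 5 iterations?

111.111.111
..111.111..
111.111.111  (repeats iteration 1; period 2)
iteration 5: 111.111.111

111.111.111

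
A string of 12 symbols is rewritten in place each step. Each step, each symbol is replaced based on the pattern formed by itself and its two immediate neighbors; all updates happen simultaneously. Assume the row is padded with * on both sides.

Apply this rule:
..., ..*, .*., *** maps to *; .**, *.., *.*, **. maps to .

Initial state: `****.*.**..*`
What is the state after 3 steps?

*..*....**..

step 1: ***..*....*.
step 2: **..**.****.
step 3: *..*....**..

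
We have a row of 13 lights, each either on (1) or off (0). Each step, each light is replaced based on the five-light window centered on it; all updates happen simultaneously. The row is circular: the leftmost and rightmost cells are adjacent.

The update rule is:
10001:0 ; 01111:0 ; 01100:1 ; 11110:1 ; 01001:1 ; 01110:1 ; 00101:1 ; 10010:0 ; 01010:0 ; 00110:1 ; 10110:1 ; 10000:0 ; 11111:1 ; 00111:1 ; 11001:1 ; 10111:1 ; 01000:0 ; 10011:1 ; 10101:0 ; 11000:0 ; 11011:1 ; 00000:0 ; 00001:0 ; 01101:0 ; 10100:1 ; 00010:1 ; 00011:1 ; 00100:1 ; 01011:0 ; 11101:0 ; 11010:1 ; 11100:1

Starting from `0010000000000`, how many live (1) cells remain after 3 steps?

0110000000000
1110000000000
1110000000001
count of 1: 4

4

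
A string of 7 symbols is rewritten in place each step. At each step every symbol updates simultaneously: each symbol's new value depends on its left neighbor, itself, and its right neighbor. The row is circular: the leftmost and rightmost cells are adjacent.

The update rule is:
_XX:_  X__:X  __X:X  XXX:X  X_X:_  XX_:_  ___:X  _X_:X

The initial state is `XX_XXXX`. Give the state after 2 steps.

step 1: X___XXX
step 2: _XXX_XX

_XXX_XX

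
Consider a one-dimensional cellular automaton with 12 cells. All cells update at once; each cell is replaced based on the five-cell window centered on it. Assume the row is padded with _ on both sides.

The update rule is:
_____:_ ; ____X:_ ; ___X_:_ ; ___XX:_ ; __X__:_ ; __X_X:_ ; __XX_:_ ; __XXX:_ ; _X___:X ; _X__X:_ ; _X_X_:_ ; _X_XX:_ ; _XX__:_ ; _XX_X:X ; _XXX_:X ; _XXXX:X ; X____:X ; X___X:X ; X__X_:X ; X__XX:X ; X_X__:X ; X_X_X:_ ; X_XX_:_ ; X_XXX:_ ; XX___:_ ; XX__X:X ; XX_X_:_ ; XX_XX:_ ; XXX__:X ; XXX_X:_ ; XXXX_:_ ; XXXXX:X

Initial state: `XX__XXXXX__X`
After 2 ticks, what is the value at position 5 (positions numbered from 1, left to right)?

_

tick 1: __XX_XX_XXX_
tick 2: ___X__X__XX_
position 5 holds _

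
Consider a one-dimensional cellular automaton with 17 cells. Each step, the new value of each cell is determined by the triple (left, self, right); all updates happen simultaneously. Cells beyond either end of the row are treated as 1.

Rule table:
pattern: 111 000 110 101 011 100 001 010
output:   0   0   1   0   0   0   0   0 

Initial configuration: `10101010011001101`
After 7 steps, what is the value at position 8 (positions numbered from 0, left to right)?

10000000001000100
10000000000000000
10000000000000000  (fixed point — unchanged through step 7)
position 8 holds 0

0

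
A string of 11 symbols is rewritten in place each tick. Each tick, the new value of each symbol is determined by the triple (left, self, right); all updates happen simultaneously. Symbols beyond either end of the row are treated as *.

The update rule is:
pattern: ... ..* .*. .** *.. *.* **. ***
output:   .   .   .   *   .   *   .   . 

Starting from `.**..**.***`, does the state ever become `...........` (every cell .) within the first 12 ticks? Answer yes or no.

yes

**...*.**..
......**...
......*....
...........
all cells are . at tick 4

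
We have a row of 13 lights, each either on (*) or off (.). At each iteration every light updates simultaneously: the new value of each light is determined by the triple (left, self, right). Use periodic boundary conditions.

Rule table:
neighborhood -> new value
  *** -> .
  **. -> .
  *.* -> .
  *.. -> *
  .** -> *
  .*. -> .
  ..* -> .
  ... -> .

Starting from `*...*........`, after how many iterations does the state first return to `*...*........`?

13

.*...*.......
..*...*......
...*...*.....
....*...*....
.....*...*...
......*...*..
.......*...*.
........*...*
*........*...
.*........*..
..*........*.
...*........*
*...*........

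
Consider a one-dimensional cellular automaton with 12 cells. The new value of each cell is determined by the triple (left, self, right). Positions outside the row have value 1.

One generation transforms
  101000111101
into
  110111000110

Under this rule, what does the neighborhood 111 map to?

0

At position 7 the neighborhood is 111; the next row has 0 there.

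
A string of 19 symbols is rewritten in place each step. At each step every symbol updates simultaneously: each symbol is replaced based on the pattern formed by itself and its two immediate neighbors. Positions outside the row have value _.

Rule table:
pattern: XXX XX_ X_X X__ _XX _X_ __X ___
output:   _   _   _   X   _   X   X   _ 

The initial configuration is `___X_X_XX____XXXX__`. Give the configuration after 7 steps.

step 1: __XX_X___X__X____X_
step 2: _X___XX_XXXXXX__XXX
step 3: XXX_X_________XX___
step 4: ____XX_______X__X__
step 5: ___X__X_____XXXXXX_
step 6: __XXXXXX___X______X
step 7: _X______X_XXX____XX

_X______X_XXX____XX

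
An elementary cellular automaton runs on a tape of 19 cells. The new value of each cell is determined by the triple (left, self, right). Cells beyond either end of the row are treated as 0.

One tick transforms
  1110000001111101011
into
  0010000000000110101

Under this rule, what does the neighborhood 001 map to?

At position 8 the neighborhood is 001; the next row has 0 there.

0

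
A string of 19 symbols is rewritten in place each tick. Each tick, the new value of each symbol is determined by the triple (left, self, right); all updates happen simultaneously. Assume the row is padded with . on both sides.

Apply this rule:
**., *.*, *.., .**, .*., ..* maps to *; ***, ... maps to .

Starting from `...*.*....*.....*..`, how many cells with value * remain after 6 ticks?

tick 1: ..*****..***...***.
tick 2: .**...****.**.**.**
tick 3: ****.**..**********
tick 4: *..*******........*
tick 5: ****.....**......**
tick 6: *..**...****....***
count of *: 10

10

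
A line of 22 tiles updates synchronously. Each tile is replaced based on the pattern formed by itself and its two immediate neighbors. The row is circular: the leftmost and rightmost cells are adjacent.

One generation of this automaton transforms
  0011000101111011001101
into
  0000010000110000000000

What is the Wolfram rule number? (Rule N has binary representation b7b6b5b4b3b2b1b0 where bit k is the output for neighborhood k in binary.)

position 10: 111 → 1  (bit 7 = 1)
position 3: 110 → 0  (bit 6 = 0)
position 8: 101 → 0  (bit 5 = 0)
position 0: 100 → 0  (bit 4 = 0)
position 2: 011 → 0  (bit 3 = 0)
position 7: 010 → 0  (bit 2 = 0)
position 1: 001 → 0  (bit 1 = 0)
position 5: 000 → 1  (bit 0 = 1)
bits b7..b0 = 10000001 = 129

129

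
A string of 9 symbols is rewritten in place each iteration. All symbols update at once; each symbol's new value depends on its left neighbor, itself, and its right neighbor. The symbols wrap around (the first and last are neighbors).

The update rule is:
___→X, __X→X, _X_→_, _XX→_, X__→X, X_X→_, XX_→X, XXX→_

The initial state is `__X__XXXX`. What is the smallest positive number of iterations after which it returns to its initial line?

18

XX_XX___X
_X__XXXX_
X_XX___XX
X__XXXX__
_XX___XXX
__XXXX__X
XX___XXX_
_XXXX__X_
X___XXX_X
XXXX__X__
___XXX_XX
XXX__X__X
__XXX_XX_
XX__X__XX
_XXX_XX__
X__X__XXX
XXX_XX___
__X__XXXX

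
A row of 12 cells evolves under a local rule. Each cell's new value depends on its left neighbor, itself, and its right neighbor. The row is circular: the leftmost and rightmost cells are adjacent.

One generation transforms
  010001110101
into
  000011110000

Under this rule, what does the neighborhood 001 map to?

1

At position 4 the neighborhood is 001; the next row has 1 there.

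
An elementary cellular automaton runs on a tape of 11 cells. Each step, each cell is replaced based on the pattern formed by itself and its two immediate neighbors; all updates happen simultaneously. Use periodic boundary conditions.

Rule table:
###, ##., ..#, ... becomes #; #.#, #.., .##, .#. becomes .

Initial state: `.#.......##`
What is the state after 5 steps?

step 1: ...######.#
step 2: .##.#####..
step 3: #.#..####.#
step 4: #...#.###..
step 5: ..##...##.#

..##...##.#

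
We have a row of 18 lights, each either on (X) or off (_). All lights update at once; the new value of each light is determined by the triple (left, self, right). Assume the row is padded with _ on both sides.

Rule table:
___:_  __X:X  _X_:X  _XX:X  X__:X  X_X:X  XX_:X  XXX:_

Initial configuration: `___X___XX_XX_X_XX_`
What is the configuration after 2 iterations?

_XX_XXX__________X

__XXX_XXXXXXXXXXXX
_XX_XXX__________X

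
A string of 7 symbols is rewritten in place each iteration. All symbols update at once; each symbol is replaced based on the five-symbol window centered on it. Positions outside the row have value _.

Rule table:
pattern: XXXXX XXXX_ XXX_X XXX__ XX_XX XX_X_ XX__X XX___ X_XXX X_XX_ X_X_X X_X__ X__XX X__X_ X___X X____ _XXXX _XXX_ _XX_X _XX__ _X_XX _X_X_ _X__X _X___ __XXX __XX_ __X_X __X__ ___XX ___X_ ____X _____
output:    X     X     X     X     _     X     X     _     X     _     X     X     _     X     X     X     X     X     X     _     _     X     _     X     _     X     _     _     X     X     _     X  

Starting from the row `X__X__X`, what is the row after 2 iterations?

__X__X_
_X__X_X

_X__X_X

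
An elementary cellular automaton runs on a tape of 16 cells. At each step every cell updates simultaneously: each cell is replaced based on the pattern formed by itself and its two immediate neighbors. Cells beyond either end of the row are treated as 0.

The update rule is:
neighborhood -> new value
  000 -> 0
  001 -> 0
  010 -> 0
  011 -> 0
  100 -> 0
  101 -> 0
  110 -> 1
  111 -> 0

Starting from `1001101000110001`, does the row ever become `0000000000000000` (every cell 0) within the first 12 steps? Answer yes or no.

step 1: 0000100000010000
step 2: 0000000000000000
all cells are 0 at step 2

yes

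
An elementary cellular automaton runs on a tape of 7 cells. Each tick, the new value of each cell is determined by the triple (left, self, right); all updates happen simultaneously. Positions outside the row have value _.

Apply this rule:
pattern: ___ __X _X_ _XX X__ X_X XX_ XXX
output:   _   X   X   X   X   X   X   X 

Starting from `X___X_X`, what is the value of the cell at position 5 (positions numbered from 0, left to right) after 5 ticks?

X

XX_XXXX
XXXXXXX
XXXXXXX  (fixed point — unchanged through tick 5)
position 5 holds X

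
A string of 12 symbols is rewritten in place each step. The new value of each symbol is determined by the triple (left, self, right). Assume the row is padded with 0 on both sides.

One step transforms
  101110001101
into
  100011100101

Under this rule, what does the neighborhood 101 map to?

0

At position 1 the neighborhood is 101; the next row has 0 there.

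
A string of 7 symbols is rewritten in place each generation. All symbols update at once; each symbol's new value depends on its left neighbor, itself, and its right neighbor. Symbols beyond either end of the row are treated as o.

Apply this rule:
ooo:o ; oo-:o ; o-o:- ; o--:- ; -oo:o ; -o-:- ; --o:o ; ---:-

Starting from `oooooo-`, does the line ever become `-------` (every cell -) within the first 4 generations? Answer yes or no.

no

generation 1: oooooo-  (fixed point — unchanged through generation 4)
generation 4 is oooooo-, still not uniform -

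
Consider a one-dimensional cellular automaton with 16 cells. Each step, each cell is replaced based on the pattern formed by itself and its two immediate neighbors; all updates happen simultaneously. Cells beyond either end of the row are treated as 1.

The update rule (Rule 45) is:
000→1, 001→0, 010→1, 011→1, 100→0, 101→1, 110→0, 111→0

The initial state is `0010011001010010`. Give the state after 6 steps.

0010011101111011

0010010001110011
0010010101000010
0010011111011011
0010010000110110
0010010110101101
0010011101111011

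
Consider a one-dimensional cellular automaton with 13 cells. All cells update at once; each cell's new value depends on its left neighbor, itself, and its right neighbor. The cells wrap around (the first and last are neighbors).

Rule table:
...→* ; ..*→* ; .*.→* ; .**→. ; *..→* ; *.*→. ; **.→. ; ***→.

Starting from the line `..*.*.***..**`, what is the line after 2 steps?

....*****..**

***.*....**..
....*****..**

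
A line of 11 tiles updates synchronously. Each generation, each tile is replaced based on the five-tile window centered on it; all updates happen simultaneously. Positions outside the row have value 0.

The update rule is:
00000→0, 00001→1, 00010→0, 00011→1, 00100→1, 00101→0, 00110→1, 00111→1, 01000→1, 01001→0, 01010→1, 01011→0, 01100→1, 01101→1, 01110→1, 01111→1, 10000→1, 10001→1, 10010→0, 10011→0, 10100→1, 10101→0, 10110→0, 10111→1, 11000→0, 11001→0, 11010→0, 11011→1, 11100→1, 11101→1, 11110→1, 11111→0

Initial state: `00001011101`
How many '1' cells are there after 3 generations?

00100011101
10111111101
00110001101
count of 1: 5

5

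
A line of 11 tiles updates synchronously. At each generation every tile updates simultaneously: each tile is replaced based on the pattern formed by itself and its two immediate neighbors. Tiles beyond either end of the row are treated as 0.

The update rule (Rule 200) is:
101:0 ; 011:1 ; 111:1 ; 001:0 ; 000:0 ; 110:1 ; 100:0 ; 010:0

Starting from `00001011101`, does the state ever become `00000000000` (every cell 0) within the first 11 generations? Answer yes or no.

no

generation 1: 00000011100
generation 2: 00000011100  (fixed point — unchanged through generation 11)
generation 11 is 00000011100, still not uniform 0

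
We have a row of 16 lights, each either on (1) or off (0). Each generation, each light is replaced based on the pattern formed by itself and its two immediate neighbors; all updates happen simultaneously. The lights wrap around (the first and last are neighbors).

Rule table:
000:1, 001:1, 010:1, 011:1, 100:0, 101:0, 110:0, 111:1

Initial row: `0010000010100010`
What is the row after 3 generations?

1001111001101001

generation 1: 1110111110101110
generation 2: 1100111100101100
generation 3: 1001111001101001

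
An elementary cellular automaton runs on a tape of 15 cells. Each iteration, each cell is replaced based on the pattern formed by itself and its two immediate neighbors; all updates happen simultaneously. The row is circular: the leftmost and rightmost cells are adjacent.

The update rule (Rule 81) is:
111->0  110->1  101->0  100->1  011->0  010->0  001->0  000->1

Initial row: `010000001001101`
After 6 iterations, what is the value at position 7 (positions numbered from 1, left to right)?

iteration 1: 001111100100100
iteration 2: 100000110010011
iteration 3: 111110011001000
iteration 4: 000011001100110
iteration 5: 111001100110011
iteration 6: 001100110011000
position 7 holds 1

1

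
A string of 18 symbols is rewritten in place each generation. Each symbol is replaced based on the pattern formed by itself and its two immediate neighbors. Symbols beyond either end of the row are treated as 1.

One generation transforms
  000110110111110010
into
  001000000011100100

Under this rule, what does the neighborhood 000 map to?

At position 1 the neighborhood is 000; the next row has 0 there.

0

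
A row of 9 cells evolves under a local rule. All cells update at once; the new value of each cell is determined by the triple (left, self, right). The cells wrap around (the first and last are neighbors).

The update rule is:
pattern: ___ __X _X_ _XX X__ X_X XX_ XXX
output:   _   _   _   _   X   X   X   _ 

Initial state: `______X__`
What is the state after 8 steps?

_____X___

_______X_
________X
X________
_X_______
__X______
___X_____
____X____
_____X___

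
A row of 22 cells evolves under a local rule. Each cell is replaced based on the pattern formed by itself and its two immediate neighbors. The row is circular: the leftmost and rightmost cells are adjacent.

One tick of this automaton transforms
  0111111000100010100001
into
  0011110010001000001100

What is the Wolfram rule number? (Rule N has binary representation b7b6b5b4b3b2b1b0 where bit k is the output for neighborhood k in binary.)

position 2: 111 → 1  (bit 7 = 1)
position 6: 110 → 0  (bit 6 = 0)
position 0: 101 → 0  (bit 5 = 0)
position 7: 100 → 0  (bit 4 = 0)
position 1: 011 → 0  (bit 3 = 0)
position 10: 010 → 0  (bit 2 = 0)
position 9: 001 → 0  (bit 1 = 0)
position 8: 000 → 1  (bit 0 = 1)
bits b7..b0 = 10000001 = 129

129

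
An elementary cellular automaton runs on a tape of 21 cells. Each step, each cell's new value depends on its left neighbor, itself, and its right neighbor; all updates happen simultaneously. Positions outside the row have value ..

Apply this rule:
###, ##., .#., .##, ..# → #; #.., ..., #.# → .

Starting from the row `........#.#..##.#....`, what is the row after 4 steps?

step 1: .......##.#.###.#....
step 2: ......###.#.###.#....
step 3: .....####.#.###.#....
step 4: ....#####.#.###.#....

....#####.#.###.#....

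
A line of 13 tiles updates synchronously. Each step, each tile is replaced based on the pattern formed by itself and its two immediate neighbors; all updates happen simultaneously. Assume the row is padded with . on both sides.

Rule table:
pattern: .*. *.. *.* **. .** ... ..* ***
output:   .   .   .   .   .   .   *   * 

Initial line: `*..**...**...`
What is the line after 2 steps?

.*....*......

step 1: ..*....*.....
step 2: .*....*......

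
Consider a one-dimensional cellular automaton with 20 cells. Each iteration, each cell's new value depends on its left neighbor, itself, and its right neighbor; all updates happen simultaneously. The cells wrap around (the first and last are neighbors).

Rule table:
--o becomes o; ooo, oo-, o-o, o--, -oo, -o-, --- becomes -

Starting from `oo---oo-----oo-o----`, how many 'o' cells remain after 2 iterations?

----o------o-------o
---o------o-------o-
count of o: 3

3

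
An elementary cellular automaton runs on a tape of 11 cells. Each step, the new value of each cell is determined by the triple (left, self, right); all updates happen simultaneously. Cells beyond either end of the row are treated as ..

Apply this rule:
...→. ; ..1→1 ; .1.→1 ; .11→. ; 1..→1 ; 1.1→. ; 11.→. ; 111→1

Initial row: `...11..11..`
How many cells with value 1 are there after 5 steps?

step 1: ..1..11..1.
step 2: .1111..1111
step 3: 1.11.11.11.
step 4: 1.........1
step 5: 11.......11
count of 1: 4

4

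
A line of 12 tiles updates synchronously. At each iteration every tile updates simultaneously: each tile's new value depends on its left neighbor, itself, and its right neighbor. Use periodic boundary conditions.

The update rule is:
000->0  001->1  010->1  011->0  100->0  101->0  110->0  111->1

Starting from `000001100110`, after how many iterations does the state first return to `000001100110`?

000010001000
000110011000
001000100000
011001100000
100010000000
100110000001
001000000010
011000000110
100000001000
100000011001
000000100010
000001100110

12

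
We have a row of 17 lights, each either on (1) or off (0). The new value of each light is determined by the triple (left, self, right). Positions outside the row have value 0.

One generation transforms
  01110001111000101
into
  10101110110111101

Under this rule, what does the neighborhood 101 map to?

0

At position 15 the neighborhood is 101; the next row has 0 there.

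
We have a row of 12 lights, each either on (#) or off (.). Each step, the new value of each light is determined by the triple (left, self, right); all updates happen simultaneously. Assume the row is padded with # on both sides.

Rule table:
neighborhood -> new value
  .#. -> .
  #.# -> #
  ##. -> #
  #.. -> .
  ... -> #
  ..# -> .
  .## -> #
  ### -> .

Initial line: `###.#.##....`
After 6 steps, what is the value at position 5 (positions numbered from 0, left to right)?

.

step 1: ..##.###.##.
step 2: ..####.#####
step 3: ..#..###....
step 4: .....#.#.##.
step 5: .###..#.####
step 6: ##.#...##...
position 5 holds .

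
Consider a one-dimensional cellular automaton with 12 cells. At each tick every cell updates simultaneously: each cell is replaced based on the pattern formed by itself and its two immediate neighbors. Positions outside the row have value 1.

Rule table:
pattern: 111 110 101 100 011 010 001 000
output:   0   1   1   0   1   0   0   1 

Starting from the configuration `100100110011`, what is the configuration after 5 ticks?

100000110010
101110110001
111011110101
001110011011
001010011110

001010011110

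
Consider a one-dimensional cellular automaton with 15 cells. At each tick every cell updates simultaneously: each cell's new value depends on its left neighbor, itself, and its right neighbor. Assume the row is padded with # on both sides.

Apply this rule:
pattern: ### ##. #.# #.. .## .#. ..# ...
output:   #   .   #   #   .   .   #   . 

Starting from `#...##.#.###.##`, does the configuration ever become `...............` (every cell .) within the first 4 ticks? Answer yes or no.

no

tick 1: .#.#..#.#.#.#.#
tick 2: #.#.##.#.#.#.#.
tick 3: .#.#..#.#.#.#.#  (repeats tick 1; period 2)
tick 4: #.#.##.#.#.#.#.
tick 4 is #.#.##.#.#.#.#., still not uniform .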